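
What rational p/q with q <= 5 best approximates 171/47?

11/3

Expand x = 171/47 as a continued fraction with the Euclidean algorithm:
  171 = 3*47 + 30, so a_0 = 3.
  47 = 1*30 + 17, so a_1 = 1.
  30 = 1*17 + 13, so a_2 = 1.
  17 = 1*13 + 4, so a_3 = 1.
  13 = 3*4 + 1, so a_4 = 3.
  4 = 4*1 + 0, so a_5 = 4.
so x = [3; 1, 1, 1, 3, 4].
Convergents (p_i = a_i*p_{i-1} + p_{i-2}, q_i = a_i*q_{i-1} + q_{i-2} with p_{-2}=0, p_{-1}=1, q_{-2}=1, q_{-1}=0), until the denominator exceeds 5:
  i=0: a_0=3, p_0 = 3*1 + 0 = 3, q_0 = 3*0 + 1 = 1.
  i=1: a_1=1, p_1 = 1*3 + 1 = 4, q_1 = 1*1 + 0 = 1.
  i=2: a_2=1, p_2 = 1*4 + 3 = 7, q_2 = 1*1 + 1 = 2.
  i=3: a_3=1, p_3 = 1*7 + 4 = 11, q_3 = 1*2 + 1 = 3.
  i=4: a_4=3, p_4 = 3*11 + 7 = 40, q_4 = 3*3 + 2 = 11.
q_4 = 11 > 5, so the last convergent with denominator <= 5 is p_3/q_3 = 11/3.
The closest fraction with denominator <= 5 is either p_3/q_3 or the intermediate fraction (k*p_3 + p_2)/(k*q_3 + q_2) with the largest k >= 1 whose denominator stays <= 5; these approach x as k grows, and every other convergent or intermediate fraction in range is farther away.
Largest k: floor((5 - q_2)/q_3) = floor((5 - 2)/3) = 1.
That gives (1*11 + 7)/(1*3 + 2) = 18/5.
Compare the errors: |x - 11/3| = |171*3 - 11*47|/(47*3) = 4/141, and |x - 18/5| = |171*5 - 18*47|/(47*5) = 9/235.
Cross-multiplying, 4*235 = 940 < 1269 = 9*141, so 4/141 is smaller: the convergent 11/3 is closer to x than 18/5.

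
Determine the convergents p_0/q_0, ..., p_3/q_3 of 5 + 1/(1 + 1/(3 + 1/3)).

5/1, 6/1, 23/4, 75/13

Using the convergent recurrence p_i = a_i*p_{i-1} + p_{i-2}, q_i = a_i*q_{i-1} + q_{i-2} with p_{-2}=0, p_{-1}=1, q_{-2}=1, q_{-1}=0:
  i=0: a_0=5, p_0 = 5*1 + 0 = 5, q_0 = 5*0 + 1 = 1.
  i=1: a_1=1, p_1 = 1*5 + 1 = 6, q_1 = 1*1 + 0 = 1.
  i=2: a_2=3, p_2 = 3*6 + 5 = 23, q_2 = 3*1 + 1 = 4.
  i=3: a_3=3, p_3 = 3*23 + 6 = 75, q_3 = 3*4 + 1 = 13.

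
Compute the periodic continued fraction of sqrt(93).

[9; (1, 1, 1, 4, 6, 4, 1, 1, 1, 18)]

Write x_i = (sqrt(93) + m_i)/d_i with (m_0, d_0) = (0, 1). a_0 = floor(sqrt(93)) = 9, since 9^2 = 81 <= 93 < 100 = 10^2.
Iterate m_{i+1} = d_i*a_i - m_i, d_{i+1} = (93 - m_{i+1}^2)/d_i, a_{i+1} = floor((a_0 + m_{i+1})/d_{i+1}):
  m_1 = 1*9 - 0 = 9, d_1 = (93 - 9^2)/1 = 12/1 = 12, a_1 = floor((9 + 9)/12) = 1.
  m_2 = 12*1 - 9 = 3, d_2 = (93 - 3^2)/12 = 84/12 = 7, a_2 = floor((9 + 3)/7) = 1.
  m_3 = 7*1 - 3 = 4, d_3 = (93 - 4^2)/7 = 77/7 = 11, a_3 = floor((9 + 4)/11) = 1.
  m_4 = 11*1 - 4 = 7, d_4 = (93 - 7^2)/11 = 44/11 = 4, a_4 = floor((9 + 7)/4) = 4.
  m_5 = 4*4 - 7 = 9, d_5 = (93 - 9^2)/4 = 12/4 = 3, a_5 = floor((9 + 9)/3) = 6.
  m_6 = 3*6 - 9 = 9, d_6 = (93 - 9^2)/3 = 12/3 = 4, a_6 = floor((9 + 9)/4) = 4.
  m_7 = 4*4 - 9 = 7, d_7 = (93 - 7^2)/4 = 44/4 = 11, a_7 = floor((9 + 7)/11) = 1.
  m_8 = 11*1 - 7 = 4, d_8 = (93 - 4^2)/11 = 77/11 = 7, a_8 = floor((9 + 4)/7) = 1.
  m_9 = 7*1 - 4 = 3, d_9 = (93 - 3^2)/7 = 84/7 = 12, a_9 = floor((9 + 3)/12) = 1.
  m_10 = 12*1 - 3 = 9, d_10 = (93 - 9^2)/12 = 12/12 = 1, a_10 = floor((9 + 9)/1) = 18.
  m_11 = 1*18 - 9 = 9, d_11 = (93 - 9^2)/1 = 12/1 = 12: (m_11, d_11) = (m_1, d_1) = (9, 12), so from here the quotients repeat a_1, ..., a_10; the period length is 10.
Hence the expansion of sqrt(93) is a_0 = 9 followed by the repeating block 1, 1, 1, 4, 6, 4, 1, 1, 1, 18 (period 10).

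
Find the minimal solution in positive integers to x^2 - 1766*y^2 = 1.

(x, y) = (1765, 42)

First expand sqrt(1766) as a continued fraction. With x_i = (sqrt(1766) + m_i)/d_i and (m_0, d_0) = (0, 1): a_0 = floor(sqrt(1766)) = 42, since 42^2 = 1764 <= 1766 < 1849 = 43^2.
Iterate m_{i+1} = d_i*a_i - m_i, d_{i+1} = (1766 - m_{i+1}^2)/d_i, a_{i+1} = floor((a_0 + m_{i+1})/d_{i+1}):
  m_1 = 1*42 - 0 = 42, d_1 = (1766 - 42^2)/1 = 2/1 = 2, a_1 = floor((42 + 42)/2) = 42.
  m_2 = 2*42 - 42 = 42, d_2 = (1766 - 42^2)/2 = 2/2 = 1, a_2 = floor((42 + 42)/1) = 84.
  m_3 = 1*84 - 42 = 42, d_3 = (1766 - 42^2)/1 = 2/1 = 2: (m_3, d_3) = (m_1, d_1) = (42, 2), so from here the quotients repeat a_1, a_2; the period length is 2.
So sqrt(1766) = [42; (42, 84)] with period length k = 2.
k is even, so the fundamental solution of x^2 - 1766y^2 = 1 is (p_{k-1}, q_{k-1}) = (p_1, q_1); compute convergents through index 1.
Convergents (p_i = a_i*p_{i-1} + p_{i-2}, q_i = a_i*q_{i-1} + q_{i-2} with p_{-2}=0, p_{-1}=1, q_{-2}=1, q_{-1}=0):
  i=0: a_0=42, p_0 = 42*1 + 0 = 42, q_0 = 42*0 + 1 = 1.
  i=1: a_1=42, p_1 = 42*42 + 1 = 1765, q_1 = 42*1 + 0 = 42.
Check: 1765^2 - 1766*42^2 = 3115225 - 3115224 = 1, so (x, y) = (1765, 42) solves the equation, and by the theorem it is the least positive solution.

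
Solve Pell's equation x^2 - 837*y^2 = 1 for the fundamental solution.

(x, y) = (12151, 420)

First expand sqrt(837) as a continued fraction. With x_i = (sqrt(837) + m_i)/d_i and (m_0, d_0) = (0, 1): a_0 = floor(sqrt(837)) = 28, since 28^2 = 784 <= 837 < 841 = 29^2.
Iterate m_{i+1} = d_i*a_i - m_i, d_{i+1} = (837 - m_{i+1}^2)/d_i, a_{i+1} = floor((a_0 + m_{i+1})/d_{i+1}):
  m_1 = 1*28 - 0 = 28, d_1 = (837 - 28^2)/1 = 53/1 = 53, a_1 = floor((28 + 28)/53) = 1.
  m_2 = 53*1 - 28 = 25, d_2 = (837 - 25^2)/53 = 212/53 = 4, a_2 = floor((28 + 25)/4) = 13.
  m_3 = 4*13 - 25 = 27, d_3 = (837 - 27^2)/4 = 108/4 = 27, a_3 = floor((28 + 27)/27) = 2.
  m_4 = 27*2 - 27 = 27, d_4 = (837 - 27^2)/27 = 108/27 = 4, a_4 = floor((28 + 27)/4) = 13.
  m_5 = 4*13 - 27 = 25, d_5 = (837 - 25^2)/4 = 212/4 = 53, a_5 = floor((28 + 25)/53) = 1.
  m_6 = 53*1 - 25 = 28, d_6 = (837 - 28^2)/53 = 53/53 = 1, a_6 = floor((28 + 28)/1) = 56.
  m_7 = 1*56 - 28 = 28, d_7 = (837 - 28^2)/1 = 53/1 = 53: (m_7, d_7) = (m_1, d_1) = (28, 53), so from here the quotients repeat a_1, ..., a_6; the period length is 6.
So sqrt(837) = [28; (1, 13, 2, 13, 1, 56)] with period length k = 6.
k is even, so the fundamental solution of x^2 - 837y^2 = 1 is (p_{k-1}, q_{k-1}) = (p_5, q_5); compute convergents through index 5.
Convergents (p_i = a_i*p_{i-1} + p_{i-2}, q_i = a_i*q_{i-1} + q_{i-2} with p_{-2}=0, p_{-1}=1, q_{-2}=1, q_{-1}=0):
  i=0: a_0=28, p_0 = 28*1 + 0 = 28, q_0 = 28*0 + 1 = 1.
  i=1: a_1=1, p_1 = 1*28 + 1 = 29, q_1 = 1*1 + 0 = 1.
  i=2: a_2=13, p_2 = 13*29 + 28 = 405, q_2 = 13*1 + 1 = 14.
  i=3: a_3=2, p_3 = 2*405 + 29 = 839, q_3 = 2*14 + 1 = 29.
  i=4: a_4=13, p_4 = 13*839 + 405 = 11312, q_4 = 13*29 + 14 = 391.
  i=5: a_5=1, p_5 = 1*11312 + 839 = 12151, q_5 = 1*391 + 29 = 420.
Check: 12151^2 - 837*420^2 = 147646801 - 147646800 = 1, so (x, y) = (12151, 420) solves the equation, and by the theorem it is the least positive solution.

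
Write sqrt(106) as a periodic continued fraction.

Write x_i = (sqrt(106) + m_i)/d_i with (m_0, d_0) = (0, 1). a_0 = floor(sqrt(106)) = 10, since 10^2 = 100 <= 106 < 121 = 11^2.
Iterate m_{i+1} = d_i*a_i - m_i, d_{i+1} = (106 - m_{i+1}^2)/d_i, a_{i+1} = floor((a_0 + m_{i+1})/d_{i+1}):
  m_1 = 1*10 - 0 = 10, d_1 = (106 - 10^2)/1 = 6/1 = 6, a_1 = floor((10 + 10)/6) = 3.
  m_2 = 6*3 - 10 = 8, d_2 = (106 - 8^2)/6 = 42/6 = 7, a_2 = floor((10 + 8)/7) = 2.
  m_3 = 7*2 - 8 = 6, d_3 = (106 - 6^2)/7 = 70/7 = 10, a_3 = floor((10 + 6)/10) = 1.
  m_4 = 10*1 - 6 = 4, d_4 = (106 - 4^2)/10 = 90/10 = 9, a_4 = floor((10 + 4)/9) = 1.
  m_5 = 9*1 - 4 = 5, d_5 = (106 - 5^2)/9 = 81/9 = 9, a_5 = floor((10 + 5)/9) = 1.
  m_6 = 9*1 - 5 = 4, d_6 = (106 - 4^2)/9 = 90/9 = 10, a_6 = floor((10 + 4)/10) = 1.
  m_7 = 10*1 - 4 = 6, d_7 = (106 - 6^2)/10 = 70/10 = 7, a_7 = floor((10 + 6)/7) = 2.
  m_8 = 7*2 - 6 = 8, d_8 = (106 - 8^2)/7 = 42/7 = 6, a_8 = floor((10 + 8)/6) = 3.
  m_9 = 6*3 - 8 = 10, d_9 = (106 - 10^2)/6 = 6/6 = 1, a_9 = floor((10 + 10)/1) = 20.
  m_10 = 1*20 - 10 = 10, d_10 = (106 - 10^2)/1 = 6/1 = 6: (m_10, d_10) = (m_1, d_1) = (10, 6), so from here the quotients repeat a_1, ..., a_9; the period length is 9.
Hence the expansion of sqrt(106) is a_0 = 10 followed by the repeating block 3, 2, 1, 1, 1, 1, 2, 3, 20 (period 9).

[10; (3, 2, 1, 1, 1, 1, 2, 3, 20)]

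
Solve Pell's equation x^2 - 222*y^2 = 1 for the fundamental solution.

First expand sqrt(222) as a continued fraction. With x_i = (sqrt(222) + m_i)/d_i and (m_0, d_0) = (0, 1): a_0 = floor(sqrt(222)) = 14, since 14^2 = 196 <= 222 < 225 = 15^2.
Iterate m_{i+1} = d_i*a_i - m_i, d_{i+1} = (222 - m_{i+1}^2)/d_i, a_{i+1} = floor((a_0 + m_{i+1})/d_{i+1}):
  m_1 = 1*14 - 0 = 14, d_1 = (222 - 14^2)/1 = 26/1 = 26, a_1 = floor((14 + 14)/26) = 1.
  m_2 = 26*1 - 14 = 12, d_2 = (222 - 12^2)/26 = 78/26 = 3, a_2 = floor((14 + 12)/3) = 8.
  m_3 = 3*8 - 12 = 12, d_3 = (222 - 12^2)/3 = 78/3 = 26, a_3 = floor((14 + 12)/26) = 1.
  m_4 = 26*1 - 12 = 14, d_4 = (222 - 14^2)/26 = 26/26 = 1, a_4 = floor((14 + 14)/1) = 28.
  m_5 = 1*28 - 14 = 14, d_5 = (222 - 14^2)/1 = 26/1 = 26: (m_5, d_5) = (m_1, d_1) = (14, 26), so from here the quotients repeat a_1, ..., a_4; the period length is 4.
So sqrt(222) = [14; (1, 8, 1, 28)] with period length k = 4.
k is even, so the fundamental solution of x^2 - 222y^2 = 1 is (p_{k-1}, q_{k-1}) = (p_3, q_3); compute convergents through index 3.
Convergents (p_i = a_i*p_{i-1} + p_{i-2}, q_i = a_i*q_{i-1} + q_{i-2} with p_{-2}=0, p_{-1}=1, q_{-2}=1, q_{-1}=0):
  i=0: a_0=14, p_0 = 14*1 + 0 = 14, q_0 = 14*0 + 1 = 1.
  i=1: a_1=1, p_1 = 1*14 + 1 = 15, q_1 = 1*1 + 0 = 1.
  i=2: a_2=8, p_2 = 8*15 + 14 = 134, q_2 = 8*1 + 1 = 9.
  i=3: a_3=1, p_3 = 1*134 + 15 = 149, q_3 = 1*9 + 1 = 10.
Check: 149^2 - 222*10^2 = 22201 - 22200 = 1, so (x, y) = (149, 10) solves the equation, and by the theorem it is the least positive solution.

(x, y) = (149, 10)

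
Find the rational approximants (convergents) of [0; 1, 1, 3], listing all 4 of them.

Using the convergent recurrence p_i = a_i*p_{i-1} + p_{i-2}, q_i = a_i*q_{i-1} + q_{i-2} with p_{-2}=0, p_{-1}=1, q_{-2}=1, q_{-1}=0:
  i=0: a_0=0, p_0 = 0*1 + 0 = 0, q_0 = 0*0 + 1 = 1.
  i=1: a_1=1, p_1 = 1*0 + 1 = 1, q_1 = 1*1 + 0 = 1.
  i=2: a_2=1, p_2 = 1*1 + 0 = 1, q_2 = 1*1 + 1 = 2.
  i=3: a_3=3, p_3 = 3*1 + 1 = 4, q_3 = 3*2 + 1 = 7.

0/1, 1/1, 1/2, 4/7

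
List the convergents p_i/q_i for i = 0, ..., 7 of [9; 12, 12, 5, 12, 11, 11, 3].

9/1, 109/12, 1317/145, 6694/737, 81645/8989, 904789/99616, 10034324/1104765, 31007761/3413911

Using the convergent recurrence p_i = a_i*p_{i-1} + p_{i-2}, q_i = a_i*q_{i-1} + q_{i-2} with p_{-2}=0, p_{-1}=1, q_{-2}=1, q_{-1}=0:
  i=0: a_0=9, p_0 = 9*1 + 0 = 9, q_0 = 9*0 + 1 = 1.
  i=1: a_1=12, p_1 = 12*9 + 1 = 109, q_1 = 12*1 + 0 = 12.
  i=2: a_2=12, p_2 = 12*109 + 9 = 1317, q_2 = 12*12 + 1 = 145.
  i=3: a_3=5, p_3 = 5*1317 + 109 = 6694, q_3 = 5*145 + 12 = 737.
  i=4: a_4=12, p_4 = 12*6694 + 1317 = 81645, q_4 = 12*737 + 145 = 8989.
  i=5: a_5=11, p_5 = 11*81645 + 6694 = 904789, q_5 = 11*8989 + 737 = 99616.
  i=6: a_6=11, p_6 = 11*904789 + 81645 = 10034324, q_6 = 11*99616 + 8989 = 1104765.
  i=7: a_7=3, p_7 = 3*10034324 + 904789 = 31007761, q_7 = 3*1104765 + 99616 = 3413911.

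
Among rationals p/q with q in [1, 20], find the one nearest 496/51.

Expand x = 496/51 as a continued fraction with the Euclidean algorithm:
  496 = 9*51 + 37, so a_0 = 9.
  51 = 1*37 + 14, so a_1 = 1.
  37 = 2*14 + 9, so a_2 = 2.
  14 = 1*9 + 5, so a_3 = 1.
  9 = 1*5 + 4, so a_4 = 1.
  5 = 1*4 + 1, so a_5 = 1.
  4 = 4*1 + 0, so a_6 = 4.
so x = [9; 1, 2, 1, 1, 1, 4].
Convergents (p_i = a_i*p_{i-1} + p_{i-2}, q_i = a_i*q_{i-1} + q_{i-2} with p_{-2}=0, p_{-1}=1, q_{-2}=1, q_{-1}=0), until the denominator exceeds 20:
  i=0: a_0=9, p_0 = 9*1 + 0 = 9, q_0 = 9*0 + 1 = 1.
  i=1: a_1=1, p_1 = 1*9 + 1 = 10, q_1 = 1*1 + 0 = 1.
  i=2: a_2=2, p_2 = 2*10 + 9 = 29, q_2 = 2*1 + 1 = 3.
  i=3: a_3=1, p_3 = 1*29 + 10 = 39, q_3 = 1*3 + 1 = 4.
  i=4: a_4=1, p_4 = 1*39 + 29 = 68, q_4 = 1*4 + 3 = 7.
  i=5: a_5=1, p_5 = 1*68 + 39 = 107, q_5 = 1*7 + 4 = 11.
  i=6: a_6=4, p_6 = 4*107 + 68 = 496, q_6 = 4*11 + 7 = 51.
q_6 = 51 > 20, so the last convergent with denominator <= 20 is p_5/q_5 = 107/11.
The closest fraction with denominator <= 20 is either p_5/q_5 or the intermediate fraction (k*p_5 + p_4)/(k*q_5 + q_4) with the largest k >= 1 whose denominator stays <= 20; these approach x as k grows, and every other convergent or intermediate fraction in range is farther away.
Largest k: floor((20 - q_4)/q_5) = floor((20 - 7)/11) = 1.
That gives (1*107 + 68)/(1*11 + 7) = 175/18.
Compare the errors: |x - 107/11| = |496*11 - 107*51|/(51*11) = 1/561, and |x - 175/18| = |496*18 - 175*51|/(51*18) = 3/918.
Cross-multiplying, 1*918 = 918 < 1683 = 3*561, so 1/561 is smaller: the convergent 107/11 is closer to x than 175/18.

107/11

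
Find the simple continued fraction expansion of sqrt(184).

[13; (1, 1, 3, 2, 1, 2, 1, 2, 3, 1, 1, 26)]

Write x_i = (sqrt(184) + m_i)/d_i with (m_0, d_0) = (0, 1). a_0 = floor(sqrt(184)) = 13, since 13^2 = 169 <= 184 < 196 = 14^2.
Iterate m_{i+1} = d_i*a_i - m_i, d_{i+1} = (184 - m_{i+1}^2)/d_i, a_{i+1} = floor((a_0 + m_{i+1})/d_{i+1}):
  m_1 = 1*13 - 0 = 13, d_1 = (184 - 13^2)/1 = 15/1 = 15, a_1 = floor((13 + 13)/15) = 1.
  m_2 = 15*1 - 13 = 2, d_2 = (184 - 2^2)/15 = 180/15 = 12, a_2 = floor((13 + 2)/12) = 1.
  m_3 = 12*1 - 2 = 10, d_3 = (184 - 10^2)/12 = 84/12 = 7, a_3 = floor((13 + 10)/7) = 3.
  m_4 = 7*3 - 10 = 11, d_4 = (184 - 11^2)/7 = 63/7 = 9, a_4 = floor((13 + 11)/9) = 2.
  m_5 = 9*2 - 11 = 7, d_5 = (184 - 7^2)/9 = 135/9 = 15, a_5 = floor((13 + 7)/15) = 1.
  m_6 = 15*1 - 7 = 8, d_6 = (184 - 8^2)/15 = 120/15 = 8, a_6 = floor((13 + 8)/8) = 2.
  m_7 = 8*2 - 8 = 8, d_7 = (184 - 8^2)/8 = 120/8 = 15, a_7 = floor((13 + 8)/15) = 1.
  m_8 = 15*1 - 8 = 7, d_8 = (184 - 7^2)/15 = 135/15 = 9, a_8 = floor((13 + 7)/9) = 2.
  m_9 = 9*2 - 7 = 11, d_9 = (184 - 11^2)/9 = 63/9 = 7, a_9 = floor((13 + 11)/7) = 3.
  m_10 = 7*3 - 11 = 10, d_10 = (184 - 10^2)/7 = 84/7 = 12, a_10 = floor((13 + 10)/12) = 1.
  m_11 = 12*1 - 10 = 2, d_11 = (184 - 2^2)/12 = 180/12 = 15, a_11 = floor((13 + 2)/15) = 1.
  m_12 = 15*1 - 2 = 13, d_12 = (184 - 13^2)/15 = 15/15 = 1, a_12 = floor((13 + 13)/1) = 26.
  m_13 = 1*26 - 13 = 13, d_13 = (184 - 13^2)/1 = 15/1 = 15: (m_13, d_13) = (m_1, d_1) = (13, 15), so from here the quotients repeat a_1, ..., a_12; the period length is 12.
Hence the expansion of sqrt(184) is a_0 = 13 followed by the repeating block 1, 1, 3, 2, 1, 2, 1, 2, 3, 1, 1, 26 (period 12).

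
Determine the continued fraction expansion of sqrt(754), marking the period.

Write x_i = (sqrt(754) + m_i)/d_i with (m_0, d_0) = (0, 1). a_0 = floor(sqrt(754)) = 27, since 27^2 = 729 <= 754 < 784 = 28^2.
Iterate m_{i+1} = d_i*a_i - m_i, d_{i+1} = (754 - m_{i+1}^2)/d_i, a_{i+1} = floor((a_0 + m_{i+1})/d_{i+1}):
  m_1 = 1*27 - 0 = 27, d_1 = (754 - 27^2)/1 = 25/1 = 25, a_1 = floor((27 + 27)/25) = 2.
  m_2 = 25*2 - 27 = 23, d_2 = (754 - 23^2)/25 = 225/25 = 9, a_2 = floor((27 + 23)/9) = 5.
  m_3 = 9*5 - 23 = 22, d_3 = (754 - 22^2)/9 = 270/9 = 30, a_3 = floor((27 + 22)/30) = 1.
  m_4 = 30*1 - 22 = 8, d_4 = (754 - 8^2)/30 = 690/30 = 23, a_4 = floor((27 + 8)/23) = 1.
  m_5 = 23*1 - 8 = 15, d_5 = (754 - 15^2)/23 = 529/23 = 23, a_5 = floor((27 + 15)/23) = 1.
  m_6 = 23*1 - 15 = 8, d_6 = (754 - 8^2)/23 = 690/23 = 30, a_6 = floor((27 + 8)/30) = 1.
  m_7 = 30*1 - 8 = 22, d_7 = (754 - 22^2)/30 = 270/30 = 9, a_7 = floor((27 + 22)/9) = 5.
  m_8 = 9*5 - 22 = 23, d_8 = (754 - 23^2)/9 = 225/9 = 25, a_8 = floor((27 + 23)/25) = 2.
  m_9 = 25*2 - 23 = 27, d_9 = (754 - 27^2)/25 = 25/25 = 1, a_9 = floor((27 + 27)/1) = 54.
  m_10 = 1*54 - 27 = 27, d_10 = (754 - 27^2)/1 = 25/1 = 25: (m_10, d_10) = (m_1, d_1) = (27, 25), so from here the quotients repeat a_1, ..., a_9; the period length is 9.
Hence the expansion of sqrt(754) is a_0 = 27 followed by the repeating block 2, 5, 1, 1, 1, 1, 5, 2, 54 (period 9).

[27; (2, 5, 1, 1, 1, 1, 5, 2, 54)]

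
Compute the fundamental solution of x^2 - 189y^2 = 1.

(x, y) = (55, 4)

First expand sqrt(189) as a continued fraction. With x_i = (sqrt(189) + m_i)/d_i and (m_0, d_0) = (0, 1): a_0 = floor(sqrt(189)) = 13, since 13^2 = 169 <= 189 < 196 = 14^2.
Iterate m_{i+1} = d_i*a_i - m_i, d_{i+1} = (189 - m_{i+1}^2)/d_i, a_{i+1} = floor((a_0 + m_{i+1})/d_{i+1}):
  m_1 = 1*13 - 0 = 13, d_1 = (189 - 13^2)/1 = 20/1 = 20, a_1 = floor((13 + 13)/20) = 1.
  m_2 = 20*1 - 13 = 7, d_2 = (189 - 7^2)/20 = 140/20 = 7, a_2 = floor((13 + 7)/7) = 2.
  m_3 = 7*2 - 7 = 7, d_3 = (189 - 7^2)/7 = 140/7 = 20, a_3 = floor((13 + 7)/20) = 1.
  m_4 = 20*1 - 7 = 13, d_4 = (189 - 13^2)/20 = 20/20 = 1, a_4 = floor((13 + 13)/1) = 26.
  m_5 = 1*26 - 13 = 13, d_5 = (189 - 13^2)/1 = 20/1 = 20: (m_5, d_5) = (m_1, d_1) = (13, 20), so from here the quotients repeat a_1, ..., a_4; the period length is 4.
So sqrt(189) = [13; (1, 2, 1, 26)] with period length k = 4.
k is even, so the fundamental solution of x^2 - 189y^2 = 1 is (p_{k-1}, q_{k-1}) = (p_3, q_3); compute convergents through index 3.
Convergents (p_i = a_i*p_{i-1} + p_{i-2}, q_i = a_i*q_{i-1} + q_{i-2} with p_{-2}=0, p_{-1}=1, q_{-2}=1, q_{-1}=0):
  i=0: a_0=13, p_0 = 13*1 + 0 = 13, q_0 = 13*0 + 1 = 1.
  i=1: a_1=1, p_1 = 1*13 + 1 = 14, q_1 = 1*1 + 0 = 1.
  i=2: a_2=2, p_2 = 2*14 + 13 = 41, q_2 = 2*1 + 1 = 3.
  i=3: a_3=1, p_3 = 1*41 + 14 = 55, q_3 = 1*3 + 1 = 4.
Check: 55^2 - 189*4^2 = 3025 - 3024 = 1, so (x, y) = (55, 4) solves the equation, and by the theorem it is the least positive solution.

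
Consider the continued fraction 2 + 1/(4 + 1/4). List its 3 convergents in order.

Using the convergent recurrence p_i = a_i*p_{i-1} + p_{i-2}, q_i = a_i*q_{i-1} + q_{i-2} with p_{-2}=0, p_{-1}=1, q_{-2}=1, q_{-1}=0:
  i=0: a_0=2, p_0 = 2*1 + 0 = 2, q_0 = 2*0 + 1 = 1.
  i=1: a_1=4, p_1 = 4*2 + 1 = 9, q_1 = 4*1 + 0 = 4.
  i=2: a_2=4, p_2 = 4*9 + 2 = 38, q_2 = 4*4 + 1 = 17.

2/1, 9/4, 38/17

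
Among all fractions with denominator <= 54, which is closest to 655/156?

Expand x = 655/156 as a continued fraction with the Euclidean algorithm:
  655 = 4*156 + 31, so a_0 = 4.
  156 = 5*31 + 1, so a_1 = 5.
  31 = 31*1 + 0, so a_2 = 31.
so x = [4; 5, 31].
Convergents (p_i = a_i*p_{i-1} + p_{i-2}, q_i = a_i*q_{i-1} + q_{i-2} with p_{-2}=0, p_{-1}=1, q_{-2}=1, q_{-1}=0), until the denominator exceeds 54:
  i=0: a_0=4, p_0 = 4*1 + 0 = 4, q_0 = 4*0 + 1 = 1.
  i=1: a_1=5, p_1 = 5*4 + 1 = 21, q_1 = 5*1 + 0 = 5.
  i=2: a_2=31, p_2 = 31*21 + 4 = 655, q_2 = 31*5 + 1 = 156.
q_2 = 156 > 54, so the last convergent with denominator <= 54 is p_1/q_1 = 21/5.
The closest fraction with denominator <= 54 is either p_1/q_1 or the intermediate fraction (k*p_1 + p_0)/(k*q_1 + q_0) with the largest k >= 1 whose denominator stays <= 54; these approach x as k grows, and every other convergent or intermediate fraction in range is farther away.
Largest k: floor((54 - q_0)/q_1) = floor((54 - 1)/5) = 10.
That gives (10*21 + 4)/(10*5 + 1) = 214/51.
Compare the errors: |x - 21/5| = |655*5 - 21*156|/(156*5) = 1/780, and |x - 214/51| = |655*51 - 214*156|/(156*51) = 21/7956.
Cross-multiplying, 1*7956 = 7956 < 16380 = 21*780, so 1/780 is smaller: the convergent 21/5 is closer to x than 214/51.

21/5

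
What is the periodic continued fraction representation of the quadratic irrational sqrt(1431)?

Write x_i = (sqrt(1431) + m_i)/d_i with (m_0, d_0) = (0, 1). a_0 = floor(sqrt(1431)) = 37, since 37^2 = 1369 <= 1431 < 1444 = 38^2.
Iterate m_{i+1} = d_i*a_i - m_i, d_{i+1} = (1431 - m_{i+1}^2)/d_i, a_{i+1} = floor((a_0 + m_{i+1})/d_{i+1}):
  m_1 = 1*37 - 0 = 37, d_1 = (1431 - 37^2)/1 = 62/1 = 62, a_1 = floor((37 + 37)/62) = 1.
  m_2 = 62*1 - 37 = 25, d_2 = (1431 - 25^2)/62 = 806/62 = 13, a_2 = floor((37 + 25)/13) = 4.
  m_3 = 13*4 - 25 = 27, d_3 = (1431 - 27^2)/13 = 702/13 = 54, a_3 = floor((37 + 27)/54) = 1.
  m_4 = 54*1 - 27 = 27, d_4 = (1431 - 27^2)/54 = 702/54 = 13, a_4 = floor((37 + 27)/13) = 4.
  m_5 = 13*4 - 27 = 25, d_5 = (1431 - 25^2)/13 = 806/13 = 62, a_5 = floor((37 + 25)/62) = 1.
  m_6 = 62*1 - 25 = 37, d_6 = (1431 - 37^2)/62 = 62/62 = 1, a_6 = floor((37 + 37)/1) = 74.
  m_7 = 1*74 - 37 = 37, d_7 = (1431 - 37^2)/1 = 62/1 = 62: (m_7, d_7) = (m_1, d_1) = (37, 62), so from here the quotients repeat a_1, ..., a_6; the period length is 6.
Hence the expansion of sqrt(1431) is a_0 = 37 followed by the repeating block 1, 4, 1, 4, 1, 74 (period 6).

[37; (1, 4, 1, 4, 1, 74)]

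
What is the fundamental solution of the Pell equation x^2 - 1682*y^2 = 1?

(x, y) = (3363, 82)

First expand sqrt(1682) as a continued fraction. With x_i = (sqrt(1682) + m_i)/d_i and (m_0, d_0) = (0, 1): a_0 = floor(sqrt(1682)) = 41, since 41^2 = 1681 <= 1682 < 1764 = 42^2.
Iterate m_{i+1} = d_i*a_i - m_i, d_{i+1} = (1682 - m_{i+1}^2)/d_i, a_{i+1} = floor((a_0 + m_{i+1})/d_{i+1}):
  m_1 = 1*41 - 0 = 41, d_1 = (1682 - 41^2)/1 = 1/1 = 1, a_1 = floor((41 + 41)/1) = 82.
  m_2 = 1*82 - 41 = 41, d_2 = (1682 - 41^2)/1 = 1/1 = 1: (m_2, d_2) = (m_1, d_1) = (41, 1), so from here the quotient a_1 repeats; the period length is 1.
So sqrt(1682) = [41; (82)] with period length k = 1.
k is odd, so (p_{k-1}, q_{k-1}) only solves x^2 - 1682y^2 = -1 and the fundamental solution of x^2 - 1682y^2 = 1 is (p_{2k-1}, q_{2k-1}) = (p_1, q_1); compute convergents through index 1, running through the period twice.
Convergents (p_i = a_i*p_{i-1} + p_{i-2}, q_i = a_i*q_{i-1} + q_{i-2} with p_{-2}=0, p_{-1}=1, q_{-2}=1, q_{-1}=0):
  i=0: a_0=41, p_0 = 41*1 + 0 = 41, q_0 = 41*0 + 1 = 1.
  i=1: a_1=82, p_1 = 82*41 + 1 = 3363, q_1 = 82*1 + 0 = 82.
Indeed p_0^2 - 1682*q_0^2 = 1681 - 1682 = -1, not +1.
Check: 3363^2 - 1682*82^2 = 11309769 - 11309768 = 1, so (x, y) = (3363, 82) solves the equation, and by the theorem it is the least positive solution.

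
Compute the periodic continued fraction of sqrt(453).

[21; (3, 1, 1, 10, 14, 10, 1, 1, 3, 42)]

Write x_i = (sqrt(453) + m_i)/d_i with (m_0, d_0) = (0, 1). a_0 = floor(sqrt(453)) = 21, since 21^2 = 441 <= 453 < 484 = 22^2.
Iterate m_{i+1} = d_i*a_i - m_i, d_{i+1} = (453 - m_{i+1}^2)/d_i, a_{i+1} = floor((a_0 + m_{i+1})/d_{i+1}):
  m_1 = 1*21 - 0 = 21, d_1 = (453 - 21^2)/1 = 12/1 = 12, a_1 = floor((21 + 21)/12) = 3.
  m_2 = 12*3 - 21 = 15, d_2 = (453 - 15^2)/12 = 228/12 = 19, a_2 = floor((21 + 15)/19) = 1.
  m_3 = 19*1 - 15 = 4, d_3 = (453 - 4^2)/19 = 437/19 = 23, a_3 = floor((21 + 4)/23) = 1.
  m_4 = 23*1 - 4 = 19, d_4 = (453 - 19^2)/23 = 92/23 = 4, a_4 = floor((21 + 19)/4) = 10.
  m_5 = 4*10 - 19 = 21, d_5 = (453 - 21^2)/4 = 12/4 = 3, a_5 = floor((21 + 21)/3) = 14.
  m_6 = 3*14 - 21 = 21, d_6 = (453 - 21^2)/3 = 12/3 = 4, a_6 = floor((21 + 21)/4) = 10.
  m_7 = 4*10 - 21 = 19, d_7 = (453 - 19^2)/4 = 92/4 = 23, a_7 = floor((21 + 19)/23) = 1.
  m_8 = 23*1 - 19 = 4, d_8 = (453 - 4^2)/23 = 437/23 = 19, a_8 = floor((21 + 4)/19) = 1.
  m_9 = 19*1 - 4 = 15, d_9 = (453 - 15^2)/19 = 228/19 = 12, a_9 = floor((21 + 15)/12) = 3.
  m_10 = 12*3 - 15 = 21, d_10 = (453 - 21^2)/12 = 12/12 = 1, a_10 = floor((21 + 21)/1) = 42.
  m_11 = 1*42 - 21 = 21, d_11 = (453 - 21^2)/1 = 12/1 = 12: (m_11, d_11) = (m_1, d_1) = (21, 12), so from here the quotients repeat a_1, ..., a_10; the period length is 10.
Hence the expansion of sqrt(453) is a_0 = 21 followed by the repeating block 3, 1, 1, 10, 14, 10, 1, 1, 3, 42 (period 10).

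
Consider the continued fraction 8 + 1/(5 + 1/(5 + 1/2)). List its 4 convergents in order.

Using the convergent recurrence p_i = a_i*p_{i-1} + p_{i-2}, q_i = a_i*q_{i-1} + q_{i-2} with p_{-2}=0, p_{-1}=1, q_{-2}=1, q_{-1}=0:
  i=0: a_0=8, p_0 = 8*1 + 0 = 8, q_0 = 8*0 + 1 = 1.
  i=1: a_1=5, p_1 = 5*8 + 1 = 41, q_1 = 5*1 + 0 = 5.
  i=2: a_2=5, p_2 = 5*41 + 8 = 213, q_2 = 5*5 + 1 = 26.
  i=3: a_3=2, p_3 = 2*213 + 41 = 467, q_3 = 2*26 + 5 = 57.

8/1, 41/5, 213/26, 467/57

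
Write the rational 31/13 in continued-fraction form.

[2; 2, 1, 1, 2]

Run the Euclidean algorithm on 31 and 13; the successive quotients are the partial quotients a_0, a_1, ... (each step inverts the fractional part left over by the previous one):
  31 = 2*13 + 5, so a_0 = 2.
  13 = 2*5 + 3, so a_1 = 2.
  5 = 1*3 + 2, so a_2 = 1.
  3 = 1*2 + 1, so a_3 = 1.
  2 = 2*1 + 0, so a_4 = 2.
The remainder reaches 0 after 5 divisions, so the expansion has 5 partial quotients, read off in order.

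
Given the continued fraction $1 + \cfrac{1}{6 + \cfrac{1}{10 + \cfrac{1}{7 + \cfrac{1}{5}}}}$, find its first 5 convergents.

1/1, 7/6, 71/61, 504/433, 2591/2226

Using the convergent recurrence p_i = a_i*p_{i-1} + p_{i-2}, q_i = a_i*q_{i-1} + q_{i-2} with p_{-2}=0, p_{-1}=1, q_{-2}=1, q_{-1}=0:
  i=0: a_0=1, p_0 = 1*1 + 0 = 1, q_0 = 1*0 + 1 = 1.
  i=1: a_1=6, p_1 = 6*1 + 1 = 7, q_1 = 6*1 + 0 = 6.
  i=2: a_2=10, p_2 = 10*7 + 1 = 71, q_2 = 10*6 + 1 = 61.
  i=3: a_3=7, p_3 = 7*71 + 7 = 504, q_3 = 7*61 + 6 = 433.
  i=4: a_4=5, p_4 = 5*504 + 71 = 2591, q_4 = 5*433 + 61 = 2226.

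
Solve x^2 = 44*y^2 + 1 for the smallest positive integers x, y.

(x, y) = (199, 30)

First expand sqrt(44) as a continued fraction. With x_i = (sqrt(44) + m_i)/d_i and (m_0, d_0) = (0, 1): a_0 = floor(sqrt(44)) = 6, since 6^2 = 36 <= 44 < 49 = 7^2.
Iterate m_{i+1} = d_i*a_i - m_i, d_{i+1} = (44 - m_{i+1}^2)/d_i, a_{i+1} = floor((a_0 + m_{i+1})/d_{i+1}):
  m_1 = 1*6 - 0 = 6, d_1 = (44 - 6^2)/1 = 8/1 = 8, a_1 = floor((6 + 6)/8) = 1.
  m_2 = 8*1 - 6 = 2, d_2 = (44 - 2^2)/8 = 40/8 = 5, a_2 = floor((6 + 2)/5) = 1.
  m_3 = 5*1 - 2 = 3, d_3 = (44 - 3^2)/5 = 35/5 = 7, a_3 = floor((6 + 3)/7) = 1.
  m_4 = 7*1 - 3 = 4, d_4 = (44 - 4^2)/7 = 28/7 = 4, a_4 = floor((6 + 4)/4) = 2.
  m_5 = 4*2 - 4 = 4, d_5 = (44 - 4^2)/4 = 28/4 = 7, a_5 = floor((6 + 4)/7) = 1.
  m_6 = 7*1 - 4 = 3, d_6 = (44 - 3^2)/7 = 35/7 = 5, a_6 = floor((6 + 3)/5) = 1.
  m_7 = 5*1 - 3 = 2, d_7 = (44 - 2^2)/5 = 40/5 = 8, a_7 = floor((6 + 2)/8) = 1.
  m_8 = 8*1 - 2 = 6, d_8 = (44 - 6^2)/8 = 8/8 = 1, a_8 = floor((6 + 6)/1) = 12.
  m_9 = 1*12 - 6 = 6, d_9 = (44 - 6^2)/1 = 8/1 = 8: (m_9, d_9) = (m_1, d_1) = (6, 8), so from here the quotients repeat a_1, ..., a_8; the period length is 8.
So sqrt(44) = [6; (1, 1, 1, 2, 1, 1, 1, 12)] with period length k = 8.
k is even, so the fundamental solution of x^2 - 44y^2 = 1 is (p_{k-1}, q_{k-1}) = (p_7, q_7); compute convergents through index 7.
Convergents (p_i = a_i*p_{i-1} + p_{i-2}, q_i = a_i*q_{i-1} + q_{i-2} with p_{-2}=0, p_{-1}=1, q_{-2}=1, q_{-1}=0):
  i=0: a_0=6, p_0 = 6*1 + 0 = 6, q_0 = 6*0 + 1 = 1.
  i=1: a_1=1, p_1 = 1*6 + 1 = 7, q_1 = 1*1 + 0 = 1.
  i=2: a_2=1, p_2 = 1*7 + 6 = 13, q_2 = 1*1 + 1 = 2.
  i=3: a_3=1, p_3 = 1*13 + 7 = 20, q_3 = 1*2 + 1 = 3.
  i=4: a_4=2, p_4 = 2*20 + 13 = 53, q_4 = 2*3 + 2 = 8.
  i=5: a_5=1, p_5 = 1*53 + 20 = 73, q_5 = 1*8 + 3 = 11.
  i=6: a_6=1, p_6 = 1*73 + 53 = 126, q_6 = 1*11 + 8 = 19.
  i=7: a_7=1, p_7 = 1*126 + 73 = 199, q_7 = 1*19 + 11 = 30.
Check: 199^2 - 44*30^2 = 39601 - 39600 = 1, so (x, y) = (199, 30) solves the equation, and by the theorem it is the least positive solution.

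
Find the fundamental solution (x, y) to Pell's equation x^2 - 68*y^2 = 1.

(x, y) = (33, 4)

First expand sqrt(68) as a continued fraction. With x_i = (sqrt(68) + m_i)/d_i and (m_0, d_0) = (0, 1): a_0 = floor(sqrt(68)) = 8, since 8^2 = 64 <= 68 < 81 = 9^2.
Iterate m_{i+1} = d_i*a_i - m_i, d_{i+1} = (68 - m_{i+1}^2)/d_i, a_{i+1} = floor((a_0 + m_{i+1})/d_{i+1}):
  m_1 = 1*8 - 0 = 8, d_1 = (68 - 8^2)/1 = 4/1 = 4, a_1 = floor((8 + 8)/4) = 4.
  m_2 = 4*4 - 8 = 8, d_2 = (68 - 8^2)/4 = 4/4 = 1, a_2 = floor((8 + 8)/1) = 16.
  m_3 = 1*16 - 8 = 8, d_3 = (68 - 8^2)/1 = 4/1 = 4: (m_3, d_3) = (m_1, d_1) = (8, 4), so from here the quotients repeat a_1, a_2; the period length is 2.
So sqrt(68) = [8; (4, 16)] with period length k = 2.
k is even, so the fundamental solution of x^2 - 68y^2 = 1 is (p_{k-1}, q_{k-1}) = (p_1, q_1); compute convergents through index 1.
Convergents (p_i = a_i*p_{i-1} + p_{i-2}, q_i = a_i*q_{i-1} + q_{i-2} with p_{-2}=0, p_{-1}=1, q_{-2}=1, q_{-1}=0):
  i=0: a_0=8, p_0 = 8*1 + 0 = 8, q_0 = 8*0 + 1 = 1.
  i=1: a_1=4, p_1 = 4*8 + 1 = 33, q_1 = 4*1 + 0 = 4.
Check: 33^2 - 68*4^2 = 1089 - 1088 = 1, so (x, y) = (33, 4) solves the equation, and by the theorem it is the least positive solution.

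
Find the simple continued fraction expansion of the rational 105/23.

[4; 1, 1, 3, 3]

Run the Euclidean algorithm on 105 and 23; the successive quotients are the partial quotients a_0, a_1, ... (each step inverts the fractional part left over by the previous one):
  105 = 4*23 + 13, so a_0 = 4.
  23 = 1*13 + 10, so a_1 = 1.
  13 = 1*10 + 3, so a_2 = 1.
  10 = 3*3 + 1, so a_3 = 3.
  3 = 3*1 + 0, so a_4 = 3.
The remainder reaches 0 after 5 divisions, so the expansion has 5 partial quotients, read off in order.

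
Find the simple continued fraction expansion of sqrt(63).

Write x_i = (sqrt(63) + m_i)/d_i with (m_0, d_0) = (0, 1). a_0 = floor(sqrt(63)) = 7, since 7^2 = 49 <= 63 < 64 = 8^2.
Iterate m_{i+1} = d_i*a_i - m_i, d_{i+1} = (63 - m_{i+1}^2)/d_i, a_{i+1} = floor((a_0 + m_{i+1})/d_{i+1}):
  m_1 = 1*7 - 0 = 7, d_1 = (63 - 7^2)/1 = 14/1 = 14, a_1 = floor((7 + 7)/14) = 1.
  m_2 = 14*1 - 7 = 7, d_2 = (63 - 7^2)/14 = 14/14 = 1, a_2 = floor((7 + 7)/1) = 14.
  m_3 = 1*14 - 7 = 7, d_3 = (63 - 7^2)/1 = 14/1 = 14: (m_3, d_3) = (m_1, d_1) = (7, 14), so from here the quotients repeat a_1, a_2; the period length is 2.
Hence the expansion of sqrt(63) is a_0 = 7 followed by the repeating block 1, 14 (period 2).

[7; (1, 14)]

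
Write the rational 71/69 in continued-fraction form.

Run the Euclidean algorithm on 71 and 69; the successive quotients are the partial quotients a_0, a_1, ... (each step inverts the fractional part left over by the previous one):
  71 = 1*69 + 2, so a_0 = 1.
  69 = 34*2 + 1, so a_1 = 34.
  2 = 2*1 + 0, so a_2 = 2.
The remainder reaches 0 after 3 divisions, so the expansion has 3 partial quotients, read off in order.

[1; 34, 2]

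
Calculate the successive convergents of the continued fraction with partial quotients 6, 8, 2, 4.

Using the convergent recurrence p_i = a_i*p_{i-1} + p_{i-2}, q_i = a_i*q_{i-1} + q_{i-2} with p_{-2}=0, p_{-1}=1, q_{-2}=1, q_{-1}=0:
  i=0: a_0=6, p_0 = 6*1 + 0 = 6, q_0 = 6*0 + 1 = 1.
  i=1: a_1=8, p_1 = 8*6 + 1 = 49, q_1 = 8*1 + 0 = 8.
  i=2: a_2=2, p_2 = 2*49 + 6 = 104, q_2 = 2*8 + 1 = 17.
  i=3: a_3=4, p_3 = 4*104 + 49 = 465, q_3 = 4*17 + 8 = 76.

6/1, 49/8, 104/17, 465/76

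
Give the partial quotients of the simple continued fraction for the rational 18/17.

Run the Euclidean algorithm on 18 and 17; the successive quotients are the partial quotients a_0, a_1, ... (each step inverts the fractional part left over by the previous one):
  18 = 1*17 + 1, so a_0 = 1.
  17 = 17*1 + 0, so a_1 = 17.
The remainder reaches 0 after 2 divisions, so the expansion has 2 partial quotients, read off in order.

[1; 17]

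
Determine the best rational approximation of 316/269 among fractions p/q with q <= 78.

Expand x = 316/269 as a continued fraction with the Euclidean algorithm:
  316 = 1*269 + 47, so a_0 = 1.
  269 = 5*47 + 34, so a_1 = 5.
  47 = 1*34 + 13, so a_2 = 1.
  34 = 2*13 + 8, so a_3 = 2.
  13 = 1*8 + 5, so a_4 = 1.
  8 = 1*5 + 3, so a_5 = 1.
  5 = 1*3 + 2, so a_6 = 1.
  3 = 1*2 + 1, so a_7 = 1.
  2 = 2*1 + 0, so a_8 = 2.
so x = [1; 5, 1, 2, 1, 1, 1, 1, 2].
Convergents (p_i = a_i*p_{i-1} + p_{i-2}, q_i = a_i*q_{i-1} + q_{i-2} with p_{-2}=0, p_{-1}=1, q_{-2}=1, q_{-1}=0), until the denominator exceeds 78:
  i=0: a_0=1, p_0 = 1*1 + 0 = 1, q_0 = 1*0 + 1 = 1.
  i=1: a_1=5, p_1 = 5*1 + 1 = 6, q_1 = 5*1 + 0 = 5.
  i=2: a_2=1, p_2 = 1*6 + 1 = 7, q_2 = 1*5 + 1 = 6.
  i=3: a_3=2, p_3 = 2*7 + 6 = 20, q_3 = 2*6 + 5 = 17.
  i=4: a_4=1, p_4 = 1*20 + 7 = 27, q_4 = 1*17 + 6 = 23.
  i=5: a_5=1, p_5 = 1*27 + 20 = 47, q_5 = 1*23 + 17 = 40.
  i=6: a_6=1, p_6 = 1*47 + 27 = 74, q_6 = 1*40 + 23 = 63.
  i=7: a_7=1, p_7 = 1*74 + 47 = 121, q_7 = 1*63 + 40 = 103.
q_7 = 103 > 78, so the last convergent with denominator <= 78 is p_6/q_6 = 74/63.
The closest fraction with denominator <= 78 is either p_6/q_6 or the intermediate fraction (k*p_6 + p_5)/(k*q_6 + q_5) with the largest k >= 1 whose denominator stays <= 78; these approach x as k grows, and every other convergent or intermediate fraction in range is farther away.
Largest k: floor((78 - q_5)/q_6) = floor((78 - 40)/63) = 0.
Since k = 0, no intermediate fraction beyond p_6/q_6 has denominator <= 78, so the convergent 74/63 is the closest (its error is |316*63 - 74*269|/(269*63) = 2/16947).

74/63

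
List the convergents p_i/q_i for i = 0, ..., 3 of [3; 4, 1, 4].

Using the convergent recurrence p_i = a_i*p_{i-1} + p_{i-2}, q_i = a_i*q_{i-1} + q_{i-2} with p_{-2}=0, p_{-1}=1, q_{-2}=1, q_{-1}=0:
  i=0: a_0=3, p_0 = 3*1 + 0 = 3, q_0 = 3*0 + 1 = 1.
  i=1: a_1=4, p_1 = 4*3 + 1 = 13, q_1 = 4*1 + 0 = 4.
  i=2: a_2=1, p_2 = 1*13 + 3 = 16, q_2 = 1*4 + 1 = 5.
  i=3: a_3=4, p_3 = 4*16 + 13 = 77, q_3 = 4*5 + 4 = 24.

3/1, 13/4, 16/5, 77/24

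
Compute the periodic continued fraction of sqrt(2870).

[53; (1, 1, 2, 1, 20, 1, 2, 1, 1, 106)]

Write x_i = (sqrt(2870) + m_i)/d_i with (m_0, d_0) = (0, 1). a_0 = floor(sqrt(2870)) = 53, since 53^2 = 2809 <= 2870 < 2916 = 54^2.
Iterate m_{i+1} = d_i*a_i - m_i, d_{i+1} = (2870 - m_{i+1}^2)/d_i, a_{i+1} = floor((a_0 + m_{i+1})/d_{i+1}):
  m_1 = 1*53 - 0 = 53, d_1 = (2870 - 53^2)/1 = 61/1 = 61, a_1 = floor((53 + 53)/61) = 1.
  m_2 = 61*1 - 53 = 8, d_2 = (2870 - 8^2)/61 = 2806/61 = 46, a_2 = floor((53 + 8)/46) = 1.
  m_3 = 46*1 - 8 = 38, d_3 = (2870 - 38^2)/46 = 1426/46 = 31, a_3 = floor((53 + 38)/31) = 2.
  m_4 = 31*2 - 38 = 24, d_4 = (2870 - 24^2)/31 = 2294/31 = 74, a_4 = floor((53 + 24)/74) = 1.
  m_5 = 74*1 - 24 = 50, d_5 = (2870 - 50^2)/74 = 370/74 = 5, a_5 = floor((53 + 50)/5) = 20.
  m_6 = 5*20 - 50 = 50, d_6 = (2870 - 50^2)/5 = 370/5 = 74, a_6 = floor((53 + 50)/74) = 1.
  m_7 = 74*1 - 50 = 24, d_7 = (2870 - 24^2)/74 = 2294/74 = 31, a_7 = floor((53 + 24)/31) = 2.
  m_8 = 31*2 - 24 = 38, d_8 = (2870 - 38^2)/31 = 1426/31 = 46, a_8 = floor((53 + 38)/46) = 1.
  m_9 = 46*1 - 38 = 8, d_9 = (2870 - 8^2)/46 = 2806/46 = 61, a_9 = floor((53 + 8)/61) = 1.
  m_10 = 61*1 - 8 = 53, d_10 = (2870 - 53^2)/61 = 61/61 = 1, a_10 = floor((53 + 53)/1) = 106.
  m_11 = 1*106 - 53 = 53, d_11 = (2870 - 53^2)/1 = 61/1 = 61: (m_11, d_11) = (m_1, d_1) = (53, 61), so from here the quotients repeat a_1, ..., a_10; the period length is 10.
Hence the expansion of sqrt(2870) is a_0 = 53 followed by the repeating block 1, 1, 2, 1, 20, 1, 2, 1, 1, 106 (period 10).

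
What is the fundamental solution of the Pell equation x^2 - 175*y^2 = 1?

First expand sqrt(175) as a continued fraction. With x_i = (sqrt(175) + m_i)/d_i and (m_0, d_0) = (0, 1): a_0 = floor(sqrt(175)) = 13, since 13^2 = 169 <= 175 < 196 = 14^2.
Iterate m_{i+1} = d_i*a_i - m_i, d_{i+1} = (175 - m_{i+1}^2)/d_i, a_{i+1} = floor((a_0 + m_{i+1})/d_{i+1}):
  m_1 = 1*13 - 0 = 13, d_1 = (175 - 13^2)/1 = 6/1 = 6, a_1 = floor((13 + 13)/6) = 4.
  m_2 = 6*4 - 13 = 11, d_2 = (175 - 11^2)/6 = 54/6 = 9, a_2 = floor((13 + 11)/9) = 2.
  m_3 = 9*2 - 11 = 7, d_3 = (175 - 7^2)/9 = 126/9 = 14, a_3 = floor((13 + 7)/14) = 1.
  m_4 = 14*1 - 7 = 7, d_4 = (175 - 7^2)/14 = 126/14 = 9, a_4 = floor((13 + 7)/9) = 2.
  m_5 = 9*2 - 7 = 11, d_5 = (175 - 11^2)/9 = 54/9 = 6, a_5 = floor((13 + 11)/6) = 4.
  m_6 = 6*4 - 11 = 13, d_6 = (175 - 13^2)/6 = 6/6 = 1, a_6 = floor((13 + 13)/1) = 26.
  m_7 = 1*26 - 13 = 13, d_7 = (175 - 13^2)/1 = 6/1 = 6: (m_7, d_7) = (m_1, d_1) = (13, 6), so from here the quotients repeat a_1, ..., a_6; the period length is 6.
So sqrt(175) = [13; (4, 2, 1, 2, 4, 26)] with period length k = 6.
k is even, so the fundamental solution of x^2 - 175y^2 = 1 is (p_{k-1}, q_{k-1}) = (p_5, q_5); compute convergents through index 5.
Convergents (p_i = a_i*p_{i-1} + p_{i-2}, q_i = a_i*q_{i-1} + q_{i-2} with p_{-2}=0, p_{-1}=1, q_{-2}=1, q_{-1}=0):
  i=0: a_0=13, p_0 = 13*1 + 0 = 13, q_0 = 13*0 + 1 = 1.
  i=1: a_1=4, p_1 = 4*13 + 1 = 53, q_1 = 4*1 + 0 = 4.
  i=2: a_2=2, p_2 = 2*53 + 13 = 119, q_2 = 2*4 + 1 = 9.
  i=3: a_3=1, p_3 = 1*119 + 53 = 172, q_3 = 1*9 + 4 = 13.
  i=4: a_4=2, p_4 = 2*172 + 119 = 463, q_4 = 2*13 + 9 = 35.
  i=5: a_5=4, p_5 = 4*463 + 172 = 2024, q_5 = 4*35 + 13 = 153.
Check: 2024^2 - 175*153^2 = 4096576 - 4096575 = 1, so (x, y) = (2024, 153) solves the equation, and by the theorem it is the least positive solution.

(x, y) = (2024, 153)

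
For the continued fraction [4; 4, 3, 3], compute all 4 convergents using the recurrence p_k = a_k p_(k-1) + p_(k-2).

Using the convergent recurrence p_i = a_i*p_{i-1} + p_{i-2}, q_i = a_i*q_{i-1} + q_{i-2} with p_{-2}=0, p_{-1}=1, q_{-2}=1, q_{-1}=0:
  i=0: a_0=4, p_0 = 4*1 + 0 = 4, q_0 = 4*0 + 1 = 1.
  i=1: a_1=4, p_1 = 4*4 + 1 = 17, q_1 = 4*1 + 0 = 4.
  i=2: a_2=3, p_2 = 3*17 + 4 = 55, q_2 = 3*4 + 1 = 13.
  i=3: a_3=3, p_3 = 3*55 + 17 = 182, q_3 = 3*13 + 4 = 43.

4/1, 17/4, 55/13, 182/43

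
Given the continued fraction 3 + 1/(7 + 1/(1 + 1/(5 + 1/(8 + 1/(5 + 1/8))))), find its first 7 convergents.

Using the convergent recurrence p_i = a_i*p_{i-1} + p_{i-2}, q_i = a_i*q_{i-1} + q_{i-2} with p_{-2}=0, p_{-1}=1, q_{-2}=1, q_{-1}=0:
  i=0: a_0=3, p_0 = 3*1 + 0 = 3, q_0 = 3*0 + 1 = 1.
  i=1: a_1=7, p_1 = 7*3 + 1 = 22, q_1 = 7*1 + 0 = 7.
  i=2: a_2=1, p_2 = 1*22 + 3 = 25, q_2 = 1*7 + 1 = 8.
  i=3: a_3=5, p_3 = 5*25 + 22 = 147, q_3 = 5*8 + 7 = 47.
  i=4: a_4=8, p_4 = 8*147 + 25 = 1201, q_4 = 8*47 + 8 = 384.
  i=5: a_5=5, p_5 = 5*1201 + 147 = 6152, q_5 = 5*384 + 47 = 1967.
  i=6: a_6=8, p_6 = 8*6152 + 1201 = 50417, q_6 = 8*1967 + 384 = 16120.

3/1, 22/7, 25/8, 147/47, 1201/384, 6152/1967, 50417/16120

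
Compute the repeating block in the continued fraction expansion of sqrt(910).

Write x_i = (sqrt(910) + m_i)/d_i with (m_0, d_0) = (0, 1). a_0 = floor(sqrt(910)) = 30, since 30^2 = 900 <= 910 < 961 = 31^2.
Iterate m_{i+1} = d_i*a_i - m_i, d_{i+1} = (910 - m_{i+1}^2)/d_i, a_{i+1} = floor((a_0 + m_{i+1})/d_{i+1}):
  m_1 = 1*30 - 0 = 30, d_1 = (910 - 30^2)/1 = 10/1 = 10, a_1 = floor((30 + 30)/10) = 6.
  m_2 = 10*6 - 30 = 30, d_2 = (910 - 30^2)/10 = 10/10 = 1, a_2 = floor((30 + 30)/1) = 60.
  m_3 = 1*60 - 30 = 30, d_3 = (910 - 30^2)/1 = 10/1 = 10: (m_3, d_3) = (m_1, d_1) = (30, 10), so from here the quotients repeat a_1, a_2; the period length is 2.
Hence the expansion of sqrt(910) is a_0 = 30 followed by the repeating block 6, 60 (period 2).

[30; (6, 60)]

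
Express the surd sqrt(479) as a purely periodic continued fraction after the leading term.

[21; (1, 7, 1, 3, 2, 21, 2, 3, 1, 7, 1, 42)]

Write x_i = (sqrt(479) + m_i)/d_i with (m_0, d_0) = (0, 1). a_0 = floor(sqrt(479)) = 21, since 21^2 = 441 <= 479 < 484 = 22^2.
Iterate m_{i+1} = d_i*a_i - m_i, d_{i+1} = (479 - m_{i+1}^2)/d_i, a_{i+1} = floor((a_0 + m_{i+1})/d_{i+1}):
  m_1 = 1*21 - 0 = 21, d_1 = (479 - 21^2)/1 = 38/1 = 38, a_1 = floor((21 + 21)/38) = 1.
  m_2 = 38*1 - 21 = 17, d_2 = (479 - 17^2)/38 = 190/38 = 5, a_2 = floor((21 + 17)/5) = 7.
  m_3 = 5*7 - 17 = 18, d_3 = (479 - 18^2)/5 = 155/5 = 31, a_3 = floor((21 + 18)/31) = 1.
  m_4 = 31*1 - 18 = 13, d_4 = (479 - 13^2)/31 = 310/31 = 10, a_4 = floor((21 + 13)/10) = 3.
  m_5 = 10*3 - 13 = 17, d_5 = (479 - 17^2)/10 = 190/10 = 19, a_5 = floor((21 + 17)/19) = 2.
  m_6 = 19*2 - 17 = 21, d_6 = (479 - 21^2)/19 = 38/19 = 2, a_6 = floor((21 + 21)/2) = 21.
  m_7 = 2*21 - 21 = 21, d_7 = (479 - 21^2)/2 = 38/2 = 19, a_7 = floor((21 + 21)/19) = 2.
  m_8 = 19*2 - 21 = 17, d_8 = (479 - 17^2)/19 = 190/19 = 10, a_8 = floor((21 + 17)/10) = 3.
  m_9 = 10*3 - 17 = 13, d_9 = (479 - 13^2)/10 = 310/10 = 31, a_9 = floor((21 + 13)/31) = 1.
  m_10 = 31*1 - 13 = 18, d_10 = (479 - 18^2)/31 = 155/31 = 5, a_10 = floor((21 + 18)/5) = 7.
  m_11 = 5*7 - 18 = 17, d_11 = (479 - 17^2)/5 = 190/5 = 38, a_11 = floor((21 + 17)/38) = 1.
  m_12 = 38*1 - 17 = 21, d_12 = (479 - 21^2)/38 = 38/38 = 1, a_12 = floor((21 + 21)/1) = 42.
  m_13 = 1*42 - 21 = 21, d_13 = (479 - 21^2)/1 = 38/1 = 38: (m_13, d_13) = (m_1, d_1) = (21, 38), so from here the quotients repeat a_1, ..., a_12; the period length is 12.
Hence the expansion of sqrt(479) is a_0 = 21 followed by the repeating block 1, 7, 1, 3, 2, 21, 2, 3, 1, 7, 1, 42 (period 12).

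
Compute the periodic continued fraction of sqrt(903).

Write x_i = (sqrt(903) + m_i)/d_i with (m_0, d_0) = (0, 1). a_0 = floor(sqrt(903)) = 30, since 30^2 = 900 <= 903 < 961 = 31^2.
Iterate m_{i+1} = d_i*a_i - m_i, d_{i+1} = (903 - m_{i+1}^2)/d_i, a_{i+1} = floor((a_0 + m_{i+1})/d_{i+1}):
  m_1 = 1*30 - 0 = 30, d_1 = (903 - 30^2)/1 = 3/1 = 3, a_1 = floor((30 + 30)/3) = 20.
  m_2 = 3*20 - 30 = 30, d_2 = (903 - 30^2)/3 = 3/3 = 1, a_2 = floor((30 + 30)/1) = 60.
  m_3 = 1*60 - 30 = 30, d_3 = (903 - 30^2)/1 = 3/1 = 3: (m_3, d_3) = (m_1, d_1) = (30, 3), so from here the quotients repeat a_1, a_2; the period length is 2.
Hence the expansion of sqrt(903) is a_0 = 30 followed by the repeating block 20, 60 (period 2).

[30; (20, 60)]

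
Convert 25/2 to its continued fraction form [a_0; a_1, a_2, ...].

Run the Euclidean algorithm on 25 and 2; the successive quotients are the partial quotients a_0, a_1, ... (each step inverts the fractional part left over by the previous one):
  25 = 12*2 + 1, so a_0 = 12.
  2 = 2*1 + 0, so a_1 = 2.
The remainder reaches 0 after 2 divisions, so the expansion has 2 partial quotients, read off in order.

[12; 2]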